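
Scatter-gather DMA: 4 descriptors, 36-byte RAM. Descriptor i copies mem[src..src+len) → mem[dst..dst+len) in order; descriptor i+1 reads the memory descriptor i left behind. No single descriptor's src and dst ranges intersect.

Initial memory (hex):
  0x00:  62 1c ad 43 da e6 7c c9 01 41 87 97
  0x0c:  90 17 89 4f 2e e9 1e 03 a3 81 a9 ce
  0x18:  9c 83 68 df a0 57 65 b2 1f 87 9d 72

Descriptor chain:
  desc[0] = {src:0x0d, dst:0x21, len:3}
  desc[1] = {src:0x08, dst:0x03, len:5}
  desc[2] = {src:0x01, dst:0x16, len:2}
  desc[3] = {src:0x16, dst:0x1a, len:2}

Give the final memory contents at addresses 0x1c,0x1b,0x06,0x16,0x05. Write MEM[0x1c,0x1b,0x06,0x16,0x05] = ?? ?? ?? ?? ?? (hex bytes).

D0: mem[0x21..0x23] <- [17 89 4f]
D1: mem[0x03..0x07] <- [01 41 87 97 90]
D2: mem[0x16..0x17] <- [1c ad]
D3: mem[0x1a..0x1b] <- [1c ad]
query mem[0x1c]=0xa0, mem[0x1b]=0xad, mem[0x06]=0x97, mem[0x16]=0x1c, mem[0x05]=0x87

MEM[0x1c,0x1b,0x06,0x16,0x05] = a0 ad 97 1c 87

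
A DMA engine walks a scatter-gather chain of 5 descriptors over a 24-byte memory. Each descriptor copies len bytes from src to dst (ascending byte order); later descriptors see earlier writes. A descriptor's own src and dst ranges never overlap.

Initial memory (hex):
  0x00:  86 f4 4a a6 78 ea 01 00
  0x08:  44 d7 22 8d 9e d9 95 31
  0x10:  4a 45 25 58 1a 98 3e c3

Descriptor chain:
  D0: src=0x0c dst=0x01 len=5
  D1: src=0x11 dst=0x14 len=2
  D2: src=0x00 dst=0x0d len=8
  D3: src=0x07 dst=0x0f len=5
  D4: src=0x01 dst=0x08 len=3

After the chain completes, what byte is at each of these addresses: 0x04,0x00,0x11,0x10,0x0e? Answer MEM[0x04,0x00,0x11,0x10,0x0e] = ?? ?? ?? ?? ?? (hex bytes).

  after D0: wrote 5B at 0x01 = 9ed995314a
  after D1: wrote 2B at 0x14 = 4525
  after D2: wrote 8B at 0x0d = 869ed995314a0100
  after D3: wrote 5B at 0x0f = 0044d7228d
  after D4: wrote 3B at 0x08 = 9ed995
query mem[0x04]=0x31, mem[0x00]=0x86, mem[0x11]=0xd7, mem[0x10]=0x44, mem[0x0e]=0x9e

MEM[0x04,0x00,0x11,0x10,0x0e] = 31 86 d7 44 9e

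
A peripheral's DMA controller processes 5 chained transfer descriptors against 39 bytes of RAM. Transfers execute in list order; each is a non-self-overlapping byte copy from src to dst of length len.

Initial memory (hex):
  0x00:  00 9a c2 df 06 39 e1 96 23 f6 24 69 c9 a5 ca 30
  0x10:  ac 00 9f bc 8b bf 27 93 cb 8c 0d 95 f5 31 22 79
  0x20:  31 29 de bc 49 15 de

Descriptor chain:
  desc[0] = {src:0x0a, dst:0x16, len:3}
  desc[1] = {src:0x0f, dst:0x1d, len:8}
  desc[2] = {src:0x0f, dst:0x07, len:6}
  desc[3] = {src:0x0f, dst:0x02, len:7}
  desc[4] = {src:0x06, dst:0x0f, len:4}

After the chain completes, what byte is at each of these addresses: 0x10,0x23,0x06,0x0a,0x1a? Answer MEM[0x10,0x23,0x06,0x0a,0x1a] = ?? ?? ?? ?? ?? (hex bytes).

MEM[0x10,0x23,0x06,0x0a,0x1a] = 8b bf bc 9f 0d

D0: mem[0x16..0x18] <- [24 69 c9]
D1: mem[0x1d..0x24] <- [30 ac 00 9f bc 8b bf 24]
D2: mem[0x07..0x0c] <- [30 ac 00 9f bc 8b]
D3: mem[0x02..0x08] <- [30 ac 00 9f bc 8b bf]
D4: mem[0x0f..0x12] <- [bc 8b bf 00]
query mem[0x10]=0x8b, mem[0x23]=0xbf, mem[0x06]=0xbc, mem[0x0a]=0x9f, mem[0x1a]=0x0d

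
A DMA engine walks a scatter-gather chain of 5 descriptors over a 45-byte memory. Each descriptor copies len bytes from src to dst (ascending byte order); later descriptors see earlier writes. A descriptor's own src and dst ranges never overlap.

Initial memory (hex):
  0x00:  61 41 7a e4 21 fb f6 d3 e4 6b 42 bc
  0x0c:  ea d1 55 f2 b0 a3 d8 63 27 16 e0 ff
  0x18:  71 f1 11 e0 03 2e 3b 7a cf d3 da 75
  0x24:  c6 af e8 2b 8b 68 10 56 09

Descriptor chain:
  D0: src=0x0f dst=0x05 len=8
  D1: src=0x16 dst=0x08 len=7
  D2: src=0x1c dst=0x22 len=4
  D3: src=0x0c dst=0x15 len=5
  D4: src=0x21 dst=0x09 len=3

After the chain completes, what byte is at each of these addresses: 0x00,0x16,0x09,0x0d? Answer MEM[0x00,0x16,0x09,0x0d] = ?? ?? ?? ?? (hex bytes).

[0] 0x0f->0x05 len=8 : f2 b0 a3 d8 63 27 16 e0
[1] 0x16->0x08 len=7 : e0 ff 71 f1 11 e0 03
[2] 0x1c->0x22 len=4 : 03 2e 3b 7a
[3] 0x0c->0x15 len=5 : 11 e0 03 f2 b0
[4] 0x21->0x09 len=3 : d3 03 2e
query mem[0x00]=0x61, mem[0x16]=0xe0, mem[0x09]=0xd3, mem[0x0d]=0xe0

MEM[0x00,0x16,0x09,0x0d] = 61 e0 d3 e0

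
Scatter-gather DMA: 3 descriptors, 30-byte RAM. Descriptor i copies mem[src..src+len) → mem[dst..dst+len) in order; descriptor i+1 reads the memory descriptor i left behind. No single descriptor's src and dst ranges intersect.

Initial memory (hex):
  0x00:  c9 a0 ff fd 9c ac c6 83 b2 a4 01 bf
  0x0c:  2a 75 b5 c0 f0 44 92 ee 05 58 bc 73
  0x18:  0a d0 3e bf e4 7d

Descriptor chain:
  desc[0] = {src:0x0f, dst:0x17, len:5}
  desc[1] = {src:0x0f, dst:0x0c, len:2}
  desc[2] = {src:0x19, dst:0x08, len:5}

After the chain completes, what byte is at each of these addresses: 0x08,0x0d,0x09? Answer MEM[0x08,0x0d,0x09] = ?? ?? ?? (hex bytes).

MEM[0x08,0x0d,0x09] = 44 f0 92

  after D0: wrote 5B at 0x17 = c0f04492ee
  after D1: wrote 2B at 0x0c = c0f0
  after D2: wrote 5B at 0x08 = 4492eee47d
query mem[0x08]=0x44, mem[0x0d]=0xf0, mem[0x09]=0x92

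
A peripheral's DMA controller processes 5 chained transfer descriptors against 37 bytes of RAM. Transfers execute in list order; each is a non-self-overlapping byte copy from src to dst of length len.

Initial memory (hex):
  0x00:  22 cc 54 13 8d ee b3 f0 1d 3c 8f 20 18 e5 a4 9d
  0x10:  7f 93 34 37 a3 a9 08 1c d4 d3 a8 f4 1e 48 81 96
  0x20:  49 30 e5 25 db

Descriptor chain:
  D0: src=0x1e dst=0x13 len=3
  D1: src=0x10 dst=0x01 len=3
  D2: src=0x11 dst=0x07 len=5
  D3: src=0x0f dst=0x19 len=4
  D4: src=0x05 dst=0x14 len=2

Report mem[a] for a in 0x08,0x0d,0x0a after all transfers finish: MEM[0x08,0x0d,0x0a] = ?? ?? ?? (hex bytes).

D0: mem[0x13..0x15] <- [81 96 49]
D1: mem[0x01..0x03] <- [7f 93 34]
D2: mem[0x07..0x0b] <- [93 34 81 96 49]
D3: mem[0x19..0x1c] <- [9d 7f 93 34]
D4: mem[0x14..0x15] <- [ee b3]
query mem[0x08]=0x34, mem[0x0d]=0xe5, mem[0x0a]=0x96

MEM[0x08,0x0d,0x0a] = 34 e5 96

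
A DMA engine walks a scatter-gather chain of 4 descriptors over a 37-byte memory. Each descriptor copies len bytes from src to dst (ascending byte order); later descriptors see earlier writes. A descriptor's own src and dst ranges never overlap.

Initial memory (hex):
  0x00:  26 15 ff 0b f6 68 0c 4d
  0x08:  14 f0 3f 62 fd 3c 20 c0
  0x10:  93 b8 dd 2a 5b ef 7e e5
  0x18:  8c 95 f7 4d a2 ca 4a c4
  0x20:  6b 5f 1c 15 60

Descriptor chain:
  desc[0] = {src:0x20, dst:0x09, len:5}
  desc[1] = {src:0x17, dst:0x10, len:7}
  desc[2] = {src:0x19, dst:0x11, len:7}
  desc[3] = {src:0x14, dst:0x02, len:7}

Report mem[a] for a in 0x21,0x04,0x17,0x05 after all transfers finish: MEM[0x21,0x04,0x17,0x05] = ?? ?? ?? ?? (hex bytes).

[0] 0x20->0x09 len=5 : 6b 5f 1c 15 60
[1] 0x17->0x10 len=7 : e5 8c 95 f7 4d a2 ca
[2] 0x19->0x11 len=7 : 95 f7 4d a2 ca 4a c4
[3] 0x14->0x02 len=7 : a2 ca 4a c4 8c 95 f7
query mem[0x21]=0x5f, mem[0x04]=0x4a, mem[0x17]=0xc4, mem[0x05]=0xc4

MEM[0x21,0x04,0x17,0x05] = 5f 4a c4 c4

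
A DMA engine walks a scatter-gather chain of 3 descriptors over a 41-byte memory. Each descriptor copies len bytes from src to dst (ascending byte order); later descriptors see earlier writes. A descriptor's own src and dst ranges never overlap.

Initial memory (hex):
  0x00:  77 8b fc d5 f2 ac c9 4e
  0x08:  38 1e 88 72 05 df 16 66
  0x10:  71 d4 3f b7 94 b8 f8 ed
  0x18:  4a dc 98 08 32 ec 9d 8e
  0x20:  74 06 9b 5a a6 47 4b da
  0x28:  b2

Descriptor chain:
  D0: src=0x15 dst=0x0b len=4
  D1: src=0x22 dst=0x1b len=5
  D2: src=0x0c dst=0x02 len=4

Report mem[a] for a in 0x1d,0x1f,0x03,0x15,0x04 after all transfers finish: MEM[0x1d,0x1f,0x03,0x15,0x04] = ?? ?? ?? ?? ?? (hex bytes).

MEM[0x1d,0x1f,0x03,0x15,0x04] = a6 4b ed b8 4a

D0: mem[0x0b..0x0e] <- [b8 f8 ed 4a]
D1: mem[0x1b..0x1f] <- [9b 5a a6 47 4b]
D2: mem[0x02..0x05] <- [f8 ed 4a 66]
query mem[0x1d]=0xa6, mem[0x1f]=0x4b, mem[0x03]=0xed, mem[0x15]=0xb8, mem[0x04]=0x4a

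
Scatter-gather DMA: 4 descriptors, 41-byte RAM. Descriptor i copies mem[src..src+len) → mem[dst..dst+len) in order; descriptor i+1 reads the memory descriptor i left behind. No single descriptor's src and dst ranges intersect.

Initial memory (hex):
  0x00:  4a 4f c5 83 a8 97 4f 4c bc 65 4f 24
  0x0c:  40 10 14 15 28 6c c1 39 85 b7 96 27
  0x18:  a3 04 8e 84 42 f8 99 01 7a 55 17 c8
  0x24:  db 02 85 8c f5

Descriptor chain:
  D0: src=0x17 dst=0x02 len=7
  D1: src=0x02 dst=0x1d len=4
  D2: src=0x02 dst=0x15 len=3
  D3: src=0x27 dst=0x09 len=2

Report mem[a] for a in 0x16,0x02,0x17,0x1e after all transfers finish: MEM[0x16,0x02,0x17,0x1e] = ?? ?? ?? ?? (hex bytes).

MEM[0x16,0x02,0x17,0x1e] = a3 27 04 a3

  after D0: wrote 7B at 0x02 = 27a3048e8442f8
  after D1: wrote 4B at 0x1d = 27a3048e
  after D2: wrote 3B at 0x15 = 27a304
  after D3: wrote 2B at 0x09 = 8cf5
query mem[0x16]=0xa3, mem[0x02]=0x27, mem[0x17]=0x04, mem[0x1e]=0xa3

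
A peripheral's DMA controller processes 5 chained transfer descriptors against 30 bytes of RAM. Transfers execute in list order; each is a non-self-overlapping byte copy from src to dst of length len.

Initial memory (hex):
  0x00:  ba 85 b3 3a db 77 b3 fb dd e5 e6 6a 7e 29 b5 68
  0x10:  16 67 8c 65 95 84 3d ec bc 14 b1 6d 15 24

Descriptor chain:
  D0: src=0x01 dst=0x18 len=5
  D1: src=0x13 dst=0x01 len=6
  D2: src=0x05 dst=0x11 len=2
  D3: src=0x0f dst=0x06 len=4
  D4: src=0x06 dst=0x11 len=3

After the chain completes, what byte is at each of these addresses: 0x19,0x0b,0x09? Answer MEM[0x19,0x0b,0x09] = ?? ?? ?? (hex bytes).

MEM[0x19,0x0b,0x09] = b3 6a 85

  after D0: wrote 5B at 0x18 = 85b33adb77
  after D1: wrote 6B at 0x01 = 6595843dec85
  after D2: wrote 2B at 0x11 = ec85
  after D3: wrote 4B at 0x06 = 6816ec85
  after D4: wrote 3B at 0x11 = 6816ec
query mem[0x19]=0xb3, mem[0x0b]=0x6a, mem[0x09]=0x85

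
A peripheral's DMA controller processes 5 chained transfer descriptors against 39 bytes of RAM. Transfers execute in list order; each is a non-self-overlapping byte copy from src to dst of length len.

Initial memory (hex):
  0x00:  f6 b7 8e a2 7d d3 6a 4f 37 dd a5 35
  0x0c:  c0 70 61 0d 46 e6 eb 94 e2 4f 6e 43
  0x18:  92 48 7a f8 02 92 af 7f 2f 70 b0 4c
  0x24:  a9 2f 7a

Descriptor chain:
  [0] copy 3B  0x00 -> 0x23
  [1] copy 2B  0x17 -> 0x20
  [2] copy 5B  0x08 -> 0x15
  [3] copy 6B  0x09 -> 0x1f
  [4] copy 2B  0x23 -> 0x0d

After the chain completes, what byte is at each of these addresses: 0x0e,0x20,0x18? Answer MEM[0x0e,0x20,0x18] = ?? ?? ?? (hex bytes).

MEM[0x0e,0x20,0x18] = 61 a5 35

#0 dst[0x23+3] := {0xf6,0xb7,0x8e}
#1 dst[0x20+2] := {0x43,0x92}
#2 dst[0x15+5] := {0x37,0xdd,0xa5,0x35,0xc0}
#3 dst[0x1f+6] := {0xdd,0xa5,0x35,0xc0,0x70,0x61}
#4 dst[0x0d+2] := {0x70,0x61}
query mem[0x0e]=0x61, mem[0x20]=0xa5, mem[0x18]=0x35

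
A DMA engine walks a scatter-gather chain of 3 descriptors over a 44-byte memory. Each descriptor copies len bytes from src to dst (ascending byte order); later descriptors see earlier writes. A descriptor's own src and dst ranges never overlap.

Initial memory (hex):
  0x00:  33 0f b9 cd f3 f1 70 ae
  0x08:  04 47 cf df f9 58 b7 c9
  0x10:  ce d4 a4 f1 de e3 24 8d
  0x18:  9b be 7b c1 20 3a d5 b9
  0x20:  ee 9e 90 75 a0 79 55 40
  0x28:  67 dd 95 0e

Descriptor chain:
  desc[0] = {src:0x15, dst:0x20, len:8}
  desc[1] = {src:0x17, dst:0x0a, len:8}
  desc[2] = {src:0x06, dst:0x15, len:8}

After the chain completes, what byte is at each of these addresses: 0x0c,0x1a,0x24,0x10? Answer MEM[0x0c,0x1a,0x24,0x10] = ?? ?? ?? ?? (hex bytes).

[0] 0x15->0x20 len=8 : e3 24 8d 9b be 7b c1 20
[1] 0x17->0x0a len=8 : 8d 9b be 7b c1 20 3a d5
[2] 0x06->0x15 len=8 : 70 ae 04 47 8d 9b be 7b
query mem[0x0c]=0xbe, mem[0x1a]=0x9b, mem[0x24]=0xbe, mem[0x10]=0x3a

MEM[0x0c,0x1a,0x24,0x10] = be 9b be 3a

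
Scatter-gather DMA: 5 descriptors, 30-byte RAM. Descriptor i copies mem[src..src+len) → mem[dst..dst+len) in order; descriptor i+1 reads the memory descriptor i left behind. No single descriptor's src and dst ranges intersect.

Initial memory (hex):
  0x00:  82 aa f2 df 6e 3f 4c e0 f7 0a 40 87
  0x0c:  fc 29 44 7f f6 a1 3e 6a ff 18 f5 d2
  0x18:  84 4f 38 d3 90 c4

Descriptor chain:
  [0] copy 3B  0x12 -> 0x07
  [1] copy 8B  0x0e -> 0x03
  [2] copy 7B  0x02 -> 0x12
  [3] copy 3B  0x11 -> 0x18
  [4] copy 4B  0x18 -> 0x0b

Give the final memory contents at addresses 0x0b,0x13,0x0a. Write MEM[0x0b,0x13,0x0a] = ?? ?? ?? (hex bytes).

MEM[0x0b,0x13,0x0a] = a1 44 18

[0] 0x12->0x07 len=3 : 3e 6a ff
[1] 0x0e->0x03 len=8 : 44 7f f6 a1 3e 6a ff 18
[2] 0x02->0x12 len=7 : f2 44 7f f6 a1 3e 6a
[3] 0x11->0x18 len=3 : a1 f2 44
[4] 0x18->0x0b len=4 : a1 f2 44 d3
query mem[0x0b]=0xa1, mem[0x13]=0x44, mem[0x0a]=0x18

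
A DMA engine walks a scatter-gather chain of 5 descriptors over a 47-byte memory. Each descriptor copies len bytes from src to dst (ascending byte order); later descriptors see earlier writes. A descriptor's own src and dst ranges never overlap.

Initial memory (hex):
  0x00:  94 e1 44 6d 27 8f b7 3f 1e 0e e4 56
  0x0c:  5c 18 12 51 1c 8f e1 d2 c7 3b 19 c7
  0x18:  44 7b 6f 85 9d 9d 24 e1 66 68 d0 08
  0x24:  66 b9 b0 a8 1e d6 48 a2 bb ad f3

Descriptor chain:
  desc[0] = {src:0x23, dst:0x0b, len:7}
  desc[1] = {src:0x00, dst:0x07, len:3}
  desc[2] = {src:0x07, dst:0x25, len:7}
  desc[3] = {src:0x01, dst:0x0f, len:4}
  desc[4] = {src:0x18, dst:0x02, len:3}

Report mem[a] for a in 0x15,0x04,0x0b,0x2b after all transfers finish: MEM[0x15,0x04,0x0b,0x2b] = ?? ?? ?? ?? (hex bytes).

MEM[0x15,0x04,0x0b,0x2b] = 3b 6f 08 b9

#0 dst[0x0b+7] := {0x08,0x66,0xb9,0xb0,0xa8,0x1e,0xd6}
#1 dst[0x07+3] := {0x94,0xe1,0x44}
#2 dst[0x25+7] := {0x94,0xe1,0x44,0xe4,0x08,0x66,0xb9}
#3 dst[0x0f+4] := {0xe1,0x44,0x6d,0x27}
#4 dst[0x02+3] := {0x44,0x7b,0x6f}
query mem[0x15]=0x3b, mem[0x04]=0x6f, mem[0x0b]=0x08, mem[0x2b]=0xb9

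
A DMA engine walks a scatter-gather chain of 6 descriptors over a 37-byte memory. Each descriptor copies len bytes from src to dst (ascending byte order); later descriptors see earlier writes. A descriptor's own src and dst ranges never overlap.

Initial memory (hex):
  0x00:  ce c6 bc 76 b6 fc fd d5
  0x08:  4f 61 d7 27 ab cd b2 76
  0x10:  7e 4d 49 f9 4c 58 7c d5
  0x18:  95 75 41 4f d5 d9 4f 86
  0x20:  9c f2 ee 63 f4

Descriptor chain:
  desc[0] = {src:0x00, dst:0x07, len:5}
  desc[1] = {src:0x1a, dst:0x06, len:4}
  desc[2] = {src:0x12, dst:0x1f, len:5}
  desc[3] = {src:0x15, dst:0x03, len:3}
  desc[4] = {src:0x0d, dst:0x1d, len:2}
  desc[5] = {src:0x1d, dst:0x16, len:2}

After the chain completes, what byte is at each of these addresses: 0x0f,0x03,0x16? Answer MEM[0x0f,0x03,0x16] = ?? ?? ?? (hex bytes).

MEM[0x0f,0x03,0x16] = 76 58 cd

  after D0: wrote 5B at 0x07 = cec6bc76b6
  after D1: wrote 4B at 0x06 = 414fd5d9
  after D2: wrote 5B at 0x1f = 49f94c587c
  after D3: wrote 3B at 0x03 = 587cd5
  after D4: wrote 2B at 0x1d = cdb2
  after D5: wrote 2B at 0x16 = cdb2
query mem[0x0f]=0x76, mem[0x03]=0x58, mem[0x16]=0xcd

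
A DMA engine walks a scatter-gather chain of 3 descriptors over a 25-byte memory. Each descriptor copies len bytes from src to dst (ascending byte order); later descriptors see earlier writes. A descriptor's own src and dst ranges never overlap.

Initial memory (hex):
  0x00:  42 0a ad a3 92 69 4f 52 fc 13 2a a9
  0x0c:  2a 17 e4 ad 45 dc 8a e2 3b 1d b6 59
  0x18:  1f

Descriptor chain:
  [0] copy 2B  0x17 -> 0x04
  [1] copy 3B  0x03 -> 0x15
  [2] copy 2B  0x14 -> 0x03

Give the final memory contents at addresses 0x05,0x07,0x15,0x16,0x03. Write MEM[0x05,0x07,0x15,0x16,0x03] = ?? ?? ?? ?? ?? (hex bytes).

[0] 0x17->0x04 len=2 : 59 1f
[1] 0x03->0x15 len=3 : a3 59 1f
[2] 0x14->0x03 len=2 : 3b a3
query mem[0x05]=0x1f, mem[0x07]=0x52, mem[0x15]=0xa3, mem[0x16]=0x59, mem[0x03]=0x3b

MEM[0x05,0x07,0x15,0x16,0x03] = 1f 52 a3 59 3b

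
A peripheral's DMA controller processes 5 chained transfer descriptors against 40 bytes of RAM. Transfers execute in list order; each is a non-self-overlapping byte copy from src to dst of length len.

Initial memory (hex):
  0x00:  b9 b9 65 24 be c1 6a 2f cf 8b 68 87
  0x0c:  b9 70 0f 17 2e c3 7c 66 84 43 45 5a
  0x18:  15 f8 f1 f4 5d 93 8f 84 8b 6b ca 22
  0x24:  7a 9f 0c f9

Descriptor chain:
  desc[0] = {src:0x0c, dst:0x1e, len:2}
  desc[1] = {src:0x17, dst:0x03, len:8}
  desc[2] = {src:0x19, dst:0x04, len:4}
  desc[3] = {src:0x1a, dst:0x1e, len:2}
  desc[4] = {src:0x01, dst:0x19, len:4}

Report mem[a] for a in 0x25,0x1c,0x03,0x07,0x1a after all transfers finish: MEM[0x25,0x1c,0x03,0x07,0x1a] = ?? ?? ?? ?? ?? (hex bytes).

MEM[0x25,0x1c,0x03,0x07,0x1a] = 9f f8 5a 5d 65

  after D0: wrote 2B at 0x1e = b970
  after D1: wrote 8B at 0x03 = 5a15f8f1f45d93b9
  after D2: wrote 4B at 0x04 = f8f1f45d
  after D3: wrote 2B at 0x1e = f1f4
  after D4: wrote 4B at 0x19 = b9655af8
query mem[0x25]=0x9f, mem[0x1c]=0xf8, mem[0x03]=0x5a, mem[0x07]=0x5d, mem[0x1a]=0x65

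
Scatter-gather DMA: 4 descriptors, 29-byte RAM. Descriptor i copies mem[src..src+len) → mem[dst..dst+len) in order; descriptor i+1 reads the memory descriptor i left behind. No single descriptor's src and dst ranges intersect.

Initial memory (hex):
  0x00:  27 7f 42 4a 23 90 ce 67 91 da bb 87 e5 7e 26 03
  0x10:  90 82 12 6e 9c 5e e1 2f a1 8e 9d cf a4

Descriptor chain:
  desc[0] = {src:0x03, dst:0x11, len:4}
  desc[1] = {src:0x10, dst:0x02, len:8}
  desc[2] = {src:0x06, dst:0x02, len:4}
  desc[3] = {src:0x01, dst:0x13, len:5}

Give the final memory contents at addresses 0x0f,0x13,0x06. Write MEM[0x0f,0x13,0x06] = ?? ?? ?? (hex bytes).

MEM[0x0f,0x13,0x06] = 03 7f ce

[0] 0x03->0x11 len=4 : 4a 23 90 ce
[1] 0x10->0x02 len=8 : 90 4a 23 90 ce 5e e1 2f
[2] 0x06->0x02 len=4 : ce 5e e1 2f
[3] 0x01->0x13 len=5 : 7f ce 5e e1 2f
query mem[0x0f]=0x03, mem[0x13]=0x7f, mem[0x06]=0xce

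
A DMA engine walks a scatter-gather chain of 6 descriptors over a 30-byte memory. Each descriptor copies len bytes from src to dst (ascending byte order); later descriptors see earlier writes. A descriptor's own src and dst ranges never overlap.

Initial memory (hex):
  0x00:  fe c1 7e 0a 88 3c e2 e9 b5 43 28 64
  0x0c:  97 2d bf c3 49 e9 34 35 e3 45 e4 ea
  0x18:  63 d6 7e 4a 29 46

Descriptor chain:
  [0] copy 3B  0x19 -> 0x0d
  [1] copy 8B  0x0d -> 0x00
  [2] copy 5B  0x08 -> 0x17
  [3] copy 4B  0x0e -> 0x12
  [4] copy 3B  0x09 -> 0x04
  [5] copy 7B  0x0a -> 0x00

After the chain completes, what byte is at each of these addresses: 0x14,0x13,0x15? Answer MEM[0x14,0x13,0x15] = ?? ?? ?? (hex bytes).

MEM[0x14,0x13,0x15] = 49 4a e9

  after D0: wrote 3B at 0x0d = d67e4a
  after D1: wrote 8B at 0x00 = d67e4a49e93435e3
  after D2: wrote 5B at 0x17 = b543286497
  after D3: wrote 4B at 0x12 = 7e4a49e9
  after D4: wrote 3B at 0x04 = 432864
  after D5: wrote 7B at 0x00 = 286497d67e4a49
query mem[0x14]=0x49, mem[0x13]=0x4a, mem[0x15]=0xe9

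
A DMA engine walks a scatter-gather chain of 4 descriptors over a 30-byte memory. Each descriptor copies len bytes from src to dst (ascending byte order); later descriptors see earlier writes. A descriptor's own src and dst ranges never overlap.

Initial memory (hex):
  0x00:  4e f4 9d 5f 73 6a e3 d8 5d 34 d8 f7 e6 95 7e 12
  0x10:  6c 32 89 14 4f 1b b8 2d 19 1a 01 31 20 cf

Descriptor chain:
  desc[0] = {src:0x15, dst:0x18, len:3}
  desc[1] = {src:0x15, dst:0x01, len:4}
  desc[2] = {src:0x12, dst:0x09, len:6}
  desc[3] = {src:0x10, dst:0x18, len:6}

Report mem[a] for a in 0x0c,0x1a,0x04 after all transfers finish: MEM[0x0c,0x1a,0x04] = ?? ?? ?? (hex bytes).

  after D0: wrote 3B at 0x18 = 1bb82d
  after D1: wrote 4B at 0x01 = 1bb82d1b
  after D2: wrote 6B at 0x09 = 89144f1bb82d
  after D3: wrote 6B at 0x18 = 6c3289144f1b
query mem[0x0c]=0x1b, mem[0x1a]=0x89, mem[0x04]=0x1b

MEM[0x0c,0x1a,0x04] = 1b 89 1b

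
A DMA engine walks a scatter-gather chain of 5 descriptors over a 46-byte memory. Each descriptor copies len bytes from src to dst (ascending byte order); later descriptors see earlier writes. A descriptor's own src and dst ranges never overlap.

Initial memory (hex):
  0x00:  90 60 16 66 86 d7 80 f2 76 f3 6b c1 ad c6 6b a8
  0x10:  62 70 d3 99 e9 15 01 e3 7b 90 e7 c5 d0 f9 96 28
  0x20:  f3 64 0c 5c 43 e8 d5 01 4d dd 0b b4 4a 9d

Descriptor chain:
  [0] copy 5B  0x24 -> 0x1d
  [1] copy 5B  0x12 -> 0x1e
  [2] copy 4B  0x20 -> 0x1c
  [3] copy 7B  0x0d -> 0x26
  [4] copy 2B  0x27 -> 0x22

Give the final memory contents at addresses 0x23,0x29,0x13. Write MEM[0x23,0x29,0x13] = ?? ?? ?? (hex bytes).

#0 dst[0x1d+5] := {0x43,0xe8,0xd5,0x01,0x4d}
#1 dst[0x1e+5] := {0xd3,0x99,0xe9,0x15,0x01}
#2 dst[0x1c+4] := {0xe9,0x15,0x01,0x5c}
#3 dst[0x26+7] := {0xc6,0x6b,0xa8,0x62,0x70,0xd3,0x99}
#4 dst[0x22+2] := {0x6b,0xa8}
query mem[0x23]=0xa8, mem[0x29]=0x62, mem[0x13]=0x99

MEM[0x23,0x29,0x13] = a8 62 99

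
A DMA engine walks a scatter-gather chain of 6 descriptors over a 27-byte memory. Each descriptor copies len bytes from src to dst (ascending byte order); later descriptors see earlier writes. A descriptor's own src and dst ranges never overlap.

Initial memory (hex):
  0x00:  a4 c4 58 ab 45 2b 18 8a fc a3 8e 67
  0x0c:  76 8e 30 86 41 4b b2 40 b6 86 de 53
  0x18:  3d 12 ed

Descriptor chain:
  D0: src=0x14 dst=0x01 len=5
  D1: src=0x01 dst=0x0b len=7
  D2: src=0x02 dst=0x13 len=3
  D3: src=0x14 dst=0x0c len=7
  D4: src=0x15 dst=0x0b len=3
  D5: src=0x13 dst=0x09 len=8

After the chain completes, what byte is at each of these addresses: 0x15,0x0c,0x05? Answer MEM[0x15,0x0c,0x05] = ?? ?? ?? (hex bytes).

#0 dst[0x01+5] := {0xb6,0x86,0xde,0x53,0x3d}
#1 dst[0x0b+7] := {0xb6,0x86,0xde,0x53,0x3d,0x18,0x8a}
#2 dst[0x13+3] := {0x86,0xde,0x53}
#3 dst[0x0c+7] := {0xde,0x53,0xde,0x53,0x3d,0x12,0xed}
#4 dst[0x0b+3] := {0x53,0xde,0x53}
#5 dst[0x09+8] := {0x86,0xde,0x53,0xde,0x53,0x3d,0x12,0xed}
query mem[0x15]=0x53, mem[0x0c]=0xde, mem[0x05]=0x3d

MEM[0x15,0x0c,0x05] = 53 de 3d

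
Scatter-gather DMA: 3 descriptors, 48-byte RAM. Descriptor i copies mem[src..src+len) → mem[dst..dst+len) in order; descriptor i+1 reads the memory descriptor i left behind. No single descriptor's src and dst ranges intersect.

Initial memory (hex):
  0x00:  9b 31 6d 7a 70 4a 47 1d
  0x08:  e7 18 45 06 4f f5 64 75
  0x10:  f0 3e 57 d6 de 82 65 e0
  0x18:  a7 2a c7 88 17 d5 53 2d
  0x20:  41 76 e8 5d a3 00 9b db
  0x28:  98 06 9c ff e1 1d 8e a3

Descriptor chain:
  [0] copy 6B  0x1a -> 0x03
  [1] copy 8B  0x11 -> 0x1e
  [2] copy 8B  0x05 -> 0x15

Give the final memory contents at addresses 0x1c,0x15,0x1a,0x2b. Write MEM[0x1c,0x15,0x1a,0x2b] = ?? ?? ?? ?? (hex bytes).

MEM[0x1c,0x15,0x1a,0x2b] = 4f 17 45 ff

[0] 0x1a->0x03 len=6 : c7 88 17 d5 53 2d
[1] 0x11->0x1e len=8 : 3e 57 d6 de 82 65 e0 a7
[2] 0x05->0x15 len=8 : 17 d5 53 2d 18 45 06 4f
query mem[0x1c]=0x4f, mem[0x15]=0x17, mem[0x1a]=0x45, mem[0x2b]=0xff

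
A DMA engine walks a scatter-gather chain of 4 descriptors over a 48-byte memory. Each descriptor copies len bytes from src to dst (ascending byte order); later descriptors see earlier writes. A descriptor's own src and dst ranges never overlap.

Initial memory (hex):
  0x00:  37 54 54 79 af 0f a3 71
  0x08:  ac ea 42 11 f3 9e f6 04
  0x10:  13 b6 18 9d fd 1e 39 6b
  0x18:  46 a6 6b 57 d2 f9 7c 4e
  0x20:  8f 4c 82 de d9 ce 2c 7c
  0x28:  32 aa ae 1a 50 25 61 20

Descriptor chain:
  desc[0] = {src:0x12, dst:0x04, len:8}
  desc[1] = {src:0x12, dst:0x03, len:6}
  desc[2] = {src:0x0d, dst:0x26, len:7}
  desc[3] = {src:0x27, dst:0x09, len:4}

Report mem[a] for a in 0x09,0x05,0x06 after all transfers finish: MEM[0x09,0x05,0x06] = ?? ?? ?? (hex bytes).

MEM[0x09,0x05,0x06] = f6 fd 1e

#0 dst[0x04+8] := {0x18,0x9d,0xfd,0x1e,0x39,0x6b,0x46,0xa6}
#1 dst[0x03+6] := {0x18,0x9d,0xfd,0x1e,0x39,0x6b}
#2 dst[0x26+7] := {0x9e,0xf6,0x04,0x13,0xb6,0x18,0x9d}
#3 dst[0x09+4] := {0xf6,0x04,0x13,0xb6}
query mem[0x09]=0xf6, mem[0x05]=0xfd, mem[0x06]=0x1e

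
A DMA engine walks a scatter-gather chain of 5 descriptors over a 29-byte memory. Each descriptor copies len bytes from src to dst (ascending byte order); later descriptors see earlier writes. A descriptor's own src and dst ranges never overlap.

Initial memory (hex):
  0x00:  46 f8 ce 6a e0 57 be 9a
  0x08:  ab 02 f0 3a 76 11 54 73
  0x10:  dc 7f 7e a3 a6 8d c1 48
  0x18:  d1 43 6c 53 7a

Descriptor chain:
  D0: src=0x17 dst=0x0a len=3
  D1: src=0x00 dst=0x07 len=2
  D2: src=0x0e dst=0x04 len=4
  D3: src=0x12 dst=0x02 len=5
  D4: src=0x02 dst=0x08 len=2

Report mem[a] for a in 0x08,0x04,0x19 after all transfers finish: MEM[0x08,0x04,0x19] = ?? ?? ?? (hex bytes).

MEM[0x08,0x04,0x19] = 7e a6 43

[0] 0x17->0x0a len=3 : 48 d1 43
[1] 0x00->0x07 len=2 : 46 f8
[2] 0x0e->0x04 len=4 : 54 73 dc 7f
[3] 0x12->0x02 len=5 : 7e a3 a6 8d c1
[4] 0x02->0x08 len=2 : 7e a3
query mem[0x08]=0x7e, mem[0x04]=0xa6, mem[0x19]=0x43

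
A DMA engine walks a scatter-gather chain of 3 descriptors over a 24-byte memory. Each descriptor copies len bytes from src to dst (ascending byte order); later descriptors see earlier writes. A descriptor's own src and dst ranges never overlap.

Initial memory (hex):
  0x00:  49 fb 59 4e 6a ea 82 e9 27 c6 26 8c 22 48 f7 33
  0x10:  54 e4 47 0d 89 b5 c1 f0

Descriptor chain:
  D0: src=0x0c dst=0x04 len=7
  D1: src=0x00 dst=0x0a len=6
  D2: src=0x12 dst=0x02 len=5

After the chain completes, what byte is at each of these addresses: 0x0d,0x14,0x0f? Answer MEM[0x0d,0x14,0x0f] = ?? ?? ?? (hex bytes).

MEM[0x0d,0x14,0x0f] = 4e 89 48

  after D0: wrote 7B at 0x04 = 2248f73354e447
  after D1: wrote 6B at 0x0a = 49fb594e2248
  after D2: wrote 5B at 0x02 = 470d89b5c1
query mem[0x0d]=0x4e, mem[0x14]=0x89, mem[0x0f]=0x48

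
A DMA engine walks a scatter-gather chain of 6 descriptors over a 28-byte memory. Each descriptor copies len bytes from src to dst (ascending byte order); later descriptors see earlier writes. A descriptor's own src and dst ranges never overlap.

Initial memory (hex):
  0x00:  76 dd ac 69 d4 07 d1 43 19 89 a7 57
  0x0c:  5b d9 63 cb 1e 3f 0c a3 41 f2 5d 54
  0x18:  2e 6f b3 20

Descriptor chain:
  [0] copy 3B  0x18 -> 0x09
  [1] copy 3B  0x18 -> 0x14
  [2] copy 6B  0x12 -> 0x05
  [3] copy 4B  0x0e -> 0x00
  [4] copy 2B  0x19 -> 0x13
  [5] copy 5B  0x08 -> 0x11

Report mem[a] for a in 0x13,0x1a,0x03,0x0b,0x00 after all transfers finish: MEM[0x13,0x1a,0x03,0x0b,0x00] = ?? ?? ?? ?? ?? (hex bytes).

MEM[0x13,0x1a,0x03,0x0b,0x00] = 54 b3 3f b3 63

[0] 0x18->0x09 len=3 : 2e 6f b3
[1] 0x18->0x14 len=3 : 2e 6f b3
[2] 0x12->0x05 len=6 : 0c a3 2e 6f b3 54
[3] 0x0e->0x00 len=4 : 63 cb 1e 3f
[4] 0x19->0x13 len=2 : 6f b3
[5] 0x08->0x11 len=5 : 6f b3 54 b3 5b
query mem[0x13]=0x54, mem[0x1a]=0xb3, mem[0x03]=0x3f, mem[0x0b]=0xb3, mem[0x00]=0x63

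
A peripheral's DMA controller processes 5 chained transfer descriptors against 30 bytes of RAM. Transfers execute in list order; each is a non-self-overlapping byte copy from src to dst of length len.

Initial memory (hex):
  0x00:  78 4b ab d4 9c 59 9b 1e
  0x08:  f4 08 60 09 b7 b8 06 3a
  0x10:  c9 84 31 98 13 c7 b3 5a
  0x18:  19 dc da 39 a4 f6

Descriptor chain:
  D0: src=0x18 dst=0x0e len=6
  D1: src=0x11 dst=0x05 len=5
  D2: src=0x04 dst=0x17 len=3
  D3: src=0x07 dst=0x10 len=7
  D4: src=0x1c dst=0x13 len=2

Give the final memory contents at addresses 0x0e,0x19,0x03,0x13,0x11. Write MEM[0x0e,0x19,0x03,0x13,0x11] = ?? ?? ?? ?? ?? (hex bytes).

MEM[0x0e,0x19,0x03,0x13,0x11] = 19 a4 d4 a4 13

#0 dst[0x0e+6] := {0x19,0xdc,0xda,0x39,0xa4,0xf6}
#1 dst[0x05+5] := {0x39,0xa4,0xf6,0x13,0xc7}
#2 dst[0x17+3] := {0x9c,0x39,0xa4}
#3 dst[0x10+7] := {0xf6,0x13,0xc7,0x60,0x09,0xb7,0xb8}
#4 dst[0x13+2] := {0xa4,0xf6}
query mem[0x0e]=0x19, mem[0x19]=0xa4, mem[0x03]=0xd4, mem[0x13]=0xa4, mem[0x11]=0x13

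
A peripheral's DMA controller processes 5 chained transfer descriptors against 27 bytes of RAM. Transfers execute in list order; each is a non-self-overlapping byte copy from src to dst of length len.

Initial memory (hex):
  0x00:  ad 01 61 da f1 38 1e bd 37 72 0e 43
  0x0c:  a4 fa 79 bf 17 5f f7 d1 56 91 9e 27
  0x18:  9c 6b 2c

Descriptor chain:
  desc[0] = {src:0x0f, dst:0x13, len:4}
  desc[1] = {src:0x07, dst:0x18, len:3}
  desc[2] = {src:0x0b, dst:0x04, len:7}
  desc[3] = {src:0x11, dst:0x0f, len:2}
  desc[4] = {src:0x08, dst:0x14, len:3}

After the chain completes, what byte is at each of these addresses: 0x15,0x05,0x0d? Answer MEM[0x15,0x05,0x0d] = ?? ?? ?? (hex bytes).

  after D0: wrote 4B at 0x13 = bf175ff7
  after D1: wrote 3B at 0x18 = bd3772
  after D2: wrote 7B at 0x04 = 43a4fa79bf175f
  after D3: wrote 2B at 0x0f = 5ff7
  after D4: wrote 3B at 0x14 = bf175f
query mem[0x15]=0x17, mem[0x05]=0xa4, mem[0x0d]=0xfa

MEM[0x15,0x05,0x0d] = 17 a4 fa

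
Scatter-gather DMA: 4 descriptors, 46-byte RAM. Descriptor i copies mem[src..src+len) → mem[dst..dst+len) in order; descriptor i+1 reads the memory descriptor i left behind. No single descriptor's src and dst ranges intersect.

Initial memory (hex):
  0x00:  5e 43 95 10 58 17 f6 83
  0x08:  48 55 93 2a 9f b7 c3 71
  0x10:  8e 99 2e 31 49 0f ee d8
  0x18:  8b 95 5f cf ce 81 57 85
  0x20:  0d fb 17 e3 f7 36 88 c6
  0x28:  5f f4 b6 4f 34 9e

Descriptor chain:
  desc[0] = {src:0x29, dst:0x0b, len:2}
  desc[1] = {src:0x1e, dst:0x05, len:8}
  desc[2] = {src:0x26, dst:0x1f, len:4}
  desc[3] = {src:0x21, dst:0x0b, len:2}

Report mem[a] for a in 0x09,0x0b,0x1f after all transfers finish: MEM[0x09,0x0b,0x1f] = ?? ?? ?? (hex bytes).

MEM[0x09,0x0b,0x1f] = 17 5f 88

  after D0: wrote 2B at 0x0b = f4b6
  after D1: wrote 8B at 0x05 = 57850dfb17e3f736
  after D2: wrote 4B at 0x1f = 88c65ff4
  after D3: wrote 2B at 0x0b = 5ff4
query mem[0x09]=0x17, mem[0x0b]=0x5f, mem[0x1f]=0x88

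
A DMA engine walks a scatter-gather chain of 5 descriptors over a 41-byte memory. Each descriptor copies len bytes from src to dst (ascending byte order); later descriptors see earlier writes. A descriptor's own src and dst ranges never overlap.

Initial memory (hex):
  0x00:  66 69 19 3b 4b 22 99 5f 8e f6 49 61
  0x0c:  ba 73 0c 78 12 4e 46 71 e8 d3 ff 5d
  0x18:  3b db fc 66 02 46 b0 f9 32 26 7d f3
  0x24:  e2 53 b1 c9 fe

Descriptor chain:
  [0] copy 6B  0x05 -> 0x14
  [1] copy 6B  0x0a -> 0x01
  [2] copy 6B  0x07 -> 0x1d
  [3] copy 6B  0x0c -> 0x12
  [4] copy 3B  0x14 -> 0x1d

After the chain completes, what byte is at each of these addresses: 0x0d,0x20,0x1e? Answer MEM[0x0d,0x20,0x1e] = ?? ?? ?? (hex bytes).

MEM[0x0d,0x20,0x1e] = 73 49 78

D0: mem[0x14..0x19] <- [22 99 5f 8e f6 49]
D1: mem[0x01..0x06] <- [49 61 ba 73 0c 78]
D2: mem[0x1d..0x22] <- [5f 8e f6 49 61 ba]
D3: mem[0x12..0x17] <- [ba 73 0c 78 12 4e]
D4: mem[0x1d..0x1f] <- [0c 78 12]
query mem[0x0d]=0x73, mem[0x20]=0x49, mem[0x1e]=0x78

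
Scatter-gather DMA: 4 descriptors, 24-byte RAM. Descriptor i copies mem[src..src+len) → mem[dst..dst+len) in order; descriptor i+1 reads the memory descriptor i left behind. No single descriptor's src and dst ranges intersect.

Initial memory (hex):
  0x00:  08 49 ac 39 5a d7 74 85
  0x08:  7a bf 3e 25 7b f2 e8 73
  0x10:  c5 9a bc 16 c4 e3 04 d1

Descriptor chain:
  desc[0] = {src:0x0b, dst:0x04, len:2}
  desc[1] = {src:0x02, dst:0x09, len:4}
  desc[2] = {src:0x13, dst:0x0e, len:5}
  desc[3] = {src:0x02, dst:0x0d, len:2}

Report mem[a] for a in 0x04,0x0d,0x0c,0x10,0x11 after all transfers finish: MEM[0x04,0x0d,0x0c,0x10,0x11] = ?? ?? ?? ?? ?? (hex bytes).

#0 dst[0x04+2] := {0x25,0x7b}
#1 dst[0x09+4] := {0xac,0x39,0x25,0x7b}
#2 dst[0x0e+5] := {0x16,0xc4,0xe3,0x04,0xd1}
#3 dst[0x0d+2] := {0xac,0x39}
query mem[0x04]=0x25, mem[0x0d]=0xac, mem[0x0c]=0x7b, mem[0x10]=0xe3, mem[0x11]=0x04

MEM[0x04,0x0d,0x0c,0x10,0x11] = 25 ac 7b e3 04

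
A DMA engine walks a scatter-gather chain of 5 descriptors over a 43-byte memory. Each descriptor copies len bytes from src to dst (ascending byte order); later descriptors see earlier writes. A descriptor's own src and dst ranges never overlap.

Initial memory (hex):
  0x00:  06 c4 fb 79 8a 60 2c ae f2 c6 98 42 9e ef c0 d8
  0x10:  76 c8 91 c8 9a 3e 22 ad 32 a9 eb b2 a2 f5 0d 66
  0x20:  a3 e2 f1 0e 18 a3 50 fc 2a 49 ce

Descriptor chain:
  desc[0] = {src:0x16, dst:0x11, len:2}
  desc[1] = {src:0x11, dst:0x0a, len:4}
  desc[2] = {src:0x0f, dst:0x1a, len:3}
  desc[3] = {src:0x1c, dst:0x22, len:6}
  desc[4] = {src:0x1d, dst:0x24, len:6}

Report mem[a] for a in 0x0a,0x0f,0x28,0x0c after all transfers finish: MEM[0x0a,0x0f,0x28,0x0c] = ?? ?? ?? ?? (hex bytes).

MEM[0x0a,0x0f,0x28,0x0c] = 22 d8 e2 c8

  after D0: wrote 2B at 0x11 = 22ad
  after D1: wrote 4B at 0x0a = 22adc89a
  after D2: wrote 3B at 0x1a = d87622
  after D3: wrote 6B at 0x22 = 22f50d66a3e2
  after D4: wrote 6B at 0x24 = f50d66a3e222
query mem[0x0a]=0x22, mem[0x0f]=0xd8, mem[0x28]=0xe2, mem[0x0c]=0xc8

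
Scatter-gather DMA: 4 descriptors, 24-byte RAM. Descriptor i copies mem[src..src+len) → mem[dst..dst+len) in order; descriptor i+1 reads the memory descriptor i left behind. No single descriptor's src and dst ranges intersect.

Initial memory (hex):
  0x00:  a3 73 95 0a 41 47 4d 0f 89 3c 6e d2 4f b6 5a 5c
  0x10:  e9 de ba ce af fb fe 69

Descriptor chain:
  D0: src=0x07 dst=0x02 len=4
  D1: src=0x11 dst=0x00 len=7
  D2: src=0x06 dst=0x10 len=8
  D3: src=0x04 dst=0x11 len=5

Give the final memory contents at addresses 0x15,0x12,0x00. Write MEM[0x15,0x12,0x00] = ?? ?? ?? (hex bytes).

MEM[0x15,0x12,0x00] = 89 fe de

  after D0: wrote 4B at 0x02 = 0f893c6e
  after D1: wrote 7B at 0x00 = debaceaffbfe69
  after D2: wrote 8B at 0x10 = 690f893c6ed24fb6
  after D3: wrote 5B at 0x11 = fbfe690f89
query mem[0x15]=0x89, mem[0x12]=0xfe, mem[0x00]=0xde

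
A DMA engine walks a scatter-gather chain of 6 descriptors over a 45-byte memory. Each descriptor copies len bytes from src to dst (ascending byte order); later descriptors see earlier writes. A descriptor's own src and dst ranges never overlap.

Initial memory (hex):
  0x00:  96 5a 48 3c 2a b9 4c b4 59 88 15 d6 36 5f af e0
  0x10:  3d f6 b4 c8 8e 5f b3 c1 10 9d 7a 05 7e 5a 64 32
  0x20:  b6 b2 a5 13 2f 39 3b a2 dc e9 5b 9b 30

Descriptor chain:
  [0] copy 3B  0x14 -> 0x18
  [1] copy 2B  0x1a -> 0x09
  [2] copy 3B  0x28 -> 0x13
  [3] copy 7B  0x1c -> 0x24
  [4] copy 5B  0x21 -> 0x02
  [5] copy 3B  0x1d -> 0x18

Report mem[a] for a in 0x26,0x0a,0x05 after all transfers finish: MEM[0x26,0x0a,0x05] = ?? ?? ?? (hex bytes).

MEM[0x26,0x0a,0x05] = 64 05 7e

D0: mem[0x18..0x1a] <- [8e 5f b3]
D1: mem[0x09..0x0a] <- [b3 05]
D2: mem[0x13..0x15] <- [dc e9 5b]
D3: mem[0x24..0x2a] <- [7e 5a 64 32 b6 b2 a5]
D4: mem[0x02..0x06] <- [b2 a5 13 7e 5a]
D5: mem[0x18..0x1a] <- [5a 64 32]
query mem[0x26]=0x64, mem[0x0a]=0x05, mem[0x05]=0x7e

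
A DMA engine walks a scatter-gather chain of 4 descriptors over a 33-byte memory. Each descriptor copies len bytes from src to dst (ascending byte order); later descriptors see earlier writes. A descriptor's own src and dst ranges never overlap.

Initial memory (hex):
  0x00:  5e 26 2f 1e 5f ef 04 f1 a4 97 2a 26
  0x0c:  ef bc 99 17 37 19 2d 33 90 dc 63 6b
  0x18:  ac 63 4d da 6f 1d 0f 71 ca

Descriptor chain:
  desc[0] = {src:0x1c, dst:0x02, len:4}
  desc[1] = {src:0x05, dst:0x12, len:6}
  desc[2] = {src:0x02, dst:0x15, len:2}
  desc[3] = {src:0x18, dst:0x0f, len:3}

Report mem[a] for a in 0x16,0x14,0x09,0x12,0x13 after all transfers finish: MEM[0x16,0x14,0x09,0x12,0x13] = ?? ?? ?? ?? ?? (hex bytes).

MEM[0x16,0x14,0x09,0x12,0x13] = 1d f1 97 71 04

#0 dst[0x02+4] := {0x6f,0x1d,0x0f,0x71}
#1 dst[0x12+6] := {0x71,0x04,0xf1,0xa4,0x97,0x2a}
#2 dst[0x15+2] := {0x6f,0x1d}
#3 dst[0x0f+3] := {0xac,0x63,0x4d}
query mem[0x16]=0x1d, mem[0x14]=0xf1, mem[0x09]=0x97, mem[0x12]=0x71, mem[0x13]=0x04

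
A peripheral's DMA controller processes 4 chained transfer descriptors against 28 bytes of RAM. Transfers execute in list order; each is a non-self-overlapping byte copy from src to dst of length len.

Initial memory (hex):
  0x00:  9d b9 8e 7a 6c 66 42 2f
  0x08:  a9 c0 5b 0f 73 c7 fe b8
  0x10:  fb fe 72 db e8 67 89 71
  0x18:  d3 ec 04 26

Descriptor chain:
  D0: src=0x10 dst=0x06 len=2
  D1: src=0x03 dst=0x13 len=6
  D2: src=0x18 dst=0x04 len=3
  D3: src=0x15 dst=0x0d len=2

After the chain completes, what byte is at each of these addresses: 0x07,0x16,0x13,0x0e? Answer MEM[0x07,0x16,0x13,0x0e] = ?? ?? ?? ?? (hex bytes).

D0: mem[0x06..0x07] <- [fb fe]
D1: mem[0x13..0x18] <- [7a 6c 66 fb fe a9]
D2: mem[0x04..0x06] <- [a9 ec 04]
D3: mem[0x0d..0x0e] <- [66 fb]
query mem[0x07]=0xfe, mem[0x16]=0xfb, mem[0x13]=0x7a, mem[0x0e]=0xfb

MEM[0x07,0x16,0x13,0x0e] = fe fb 7a fb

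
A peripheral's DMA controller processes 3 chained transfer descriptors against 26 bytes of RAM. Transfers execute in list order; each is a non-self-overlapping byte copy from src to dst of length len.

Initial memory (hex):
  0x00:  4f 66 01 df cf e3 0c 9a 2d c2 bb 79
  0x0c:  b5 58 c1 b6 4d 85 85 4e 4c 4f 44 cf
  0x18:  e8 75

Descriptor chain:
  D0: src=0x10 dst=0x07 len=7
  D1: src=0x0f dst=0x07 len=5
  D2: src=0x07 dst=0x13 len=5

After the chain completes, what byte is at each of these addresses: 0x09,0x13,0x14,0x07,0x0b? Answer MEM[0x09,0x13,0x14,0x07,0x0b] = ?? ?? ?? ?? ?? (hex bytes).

MEM[0x09,0x13,0x14,0x07,0x0b] = 85 b6 4d b6 4e

#0 dst[0x07+7] := {0x4d,0x85,0x85,0x4e,0x4c,0x4f,0x44}
#1 dst[0x07+5] := {0xb6,0x4d,0x85,0x85,0x4e}
#2 dst[0x13+5] := {0xb6,0x4d,0x85,0x85,0x4e}
query mem[0x09]=0x85, mem[0x13]=0xb6, mem[0x14]=0x4d, mem[0x07]=0xb6, mem[0x0b]=0x4e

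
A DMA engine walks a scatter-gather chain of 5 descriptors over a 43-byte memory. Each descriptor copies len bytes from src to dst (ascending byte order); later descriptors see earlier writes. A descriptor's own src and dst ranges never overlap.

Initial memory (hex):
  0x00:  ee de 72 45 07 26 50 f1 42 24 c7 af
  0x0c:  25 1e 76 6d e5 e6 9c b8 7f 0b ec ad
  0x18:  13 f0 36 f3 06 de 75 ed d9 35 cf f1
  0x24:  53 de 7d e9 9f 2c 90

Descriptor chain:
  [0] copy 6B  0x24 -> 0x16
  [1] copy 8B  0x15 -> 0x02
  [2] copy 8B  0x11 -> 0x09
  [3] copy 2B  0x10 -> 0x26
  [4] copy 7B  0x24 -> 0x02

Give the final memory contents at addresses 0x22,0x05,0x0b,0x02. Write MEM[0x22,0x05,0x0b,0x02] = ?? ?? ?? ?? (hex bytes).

D0: mem[0x16..0x1b] <- [53 de 7d e9 9f 2c]
D1: mem[0x02..0x09] <- [0b 53 de 7d e9 9f 2c 06]
D2: mem[0x09..0x10] <- [e6 9c b8 7f 0b 53 de 7d]
D3: mem[0x26..0x27] <- [7d e6]
D4: mem[0x02..0x08] <- [53 de 7d e6 9f 2c 90]
query mem[0x22]=0xcf, mem[0x05]=0xe6, mem[0x0b]=0xb8, mem[0x02]=0x53

MEM[0x22,0x05,0x0b,0x02] = cf e6 b8 53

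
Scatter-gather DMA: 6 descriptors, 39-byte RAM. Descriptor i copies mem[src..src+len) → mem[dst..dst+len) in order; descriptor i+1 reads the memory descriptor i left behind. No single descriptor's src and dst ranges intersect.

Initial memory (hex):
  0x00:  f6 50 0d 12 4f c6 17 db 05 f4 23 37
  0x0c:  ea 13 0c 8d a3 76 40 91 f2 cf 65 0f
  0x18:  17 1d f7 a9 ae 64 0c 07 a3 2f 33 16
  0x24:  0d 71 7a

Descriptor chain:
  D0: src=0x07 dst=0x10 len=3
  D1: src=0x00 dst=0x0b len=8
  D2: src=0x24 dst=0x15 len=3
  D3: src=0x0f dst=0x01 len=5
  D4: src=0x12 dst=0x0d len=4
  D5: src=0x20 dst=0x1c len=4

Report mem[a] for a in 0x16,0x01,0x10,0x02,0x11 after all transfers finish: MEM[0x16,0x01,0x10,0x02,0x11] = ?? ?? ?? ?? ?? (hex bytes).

MEM[0x16,0x01,0x10,0x02,0x11] = 71 4f 0d c6 17

  after D0: wrote 3B at 0x10 = db05f4
  after D1: wrote 8B at 0x0b = f6500d124fc617db
  after D2: wrote 3B at 0x15 = 0d717a
  after D3: wrote 5B at 0x01 = 4fc617db91
  after D4: wrote 4B at 0x0d = db91f20d
  after D5: wrote 4B at 0x1c = a32f3316
query mem[0x16]=0x71, mem[0x01]=0x4f, mem[0x10]=0x0d, mem[0x02]=0xc6, mem[0x11]=0x17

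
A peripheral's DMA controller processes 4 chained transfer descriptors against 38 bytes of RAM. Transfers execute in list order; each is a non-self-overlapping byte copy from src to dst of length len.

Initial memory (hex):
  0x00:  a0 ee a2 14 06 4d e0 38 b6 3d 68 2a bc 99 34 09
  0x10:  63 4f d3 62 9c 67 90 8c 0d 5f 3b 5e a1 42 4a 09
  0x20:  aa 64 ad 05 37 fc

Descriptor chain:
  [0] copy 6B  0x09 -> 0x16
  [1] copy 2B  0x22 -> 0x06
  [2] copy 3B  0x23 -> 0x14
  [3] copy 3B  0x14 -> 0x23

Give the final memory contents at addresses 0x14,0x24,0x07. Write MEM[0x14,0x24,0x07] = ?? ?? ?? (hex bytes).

D0: mem[0x16..0x1b] <- [3d 68 2a bc 99 34]
D1: mem[0x06..0x07] <- [ad 05]
D2: mem[0x14..0x16] <- [05 37 fc]
D3: mem[0x23..0x25] <- [05 37 fc]
query mem[0x14]=0x05, mem[0x24]=0x37, mem[0x07]=0x05

MEM[0x14,0x24,0x07] = 05 37 05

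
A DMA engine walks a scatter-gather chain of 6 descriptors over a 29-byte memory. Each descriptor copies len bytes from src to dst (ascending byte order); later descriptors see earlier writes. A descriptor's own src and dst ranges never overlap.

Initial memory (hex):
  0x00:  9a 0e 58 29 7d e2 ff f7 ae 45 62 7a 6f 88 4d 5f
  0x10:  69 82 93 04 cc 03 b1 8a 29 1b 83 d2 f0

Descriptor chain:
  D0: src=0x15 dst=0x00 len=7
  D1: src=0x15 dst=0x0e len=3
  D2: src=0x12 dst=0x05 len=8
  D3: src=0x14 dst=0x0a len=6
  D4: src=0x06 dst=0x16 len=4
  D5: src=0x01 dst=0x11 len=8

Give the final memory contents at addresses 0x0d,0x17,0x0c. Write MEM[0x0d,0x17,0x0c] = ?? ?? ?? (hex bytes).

MEM[0x0d,0x17,0x0c] = 8a cc b1

#0 dst[0x00+7] := {0x03,0xb1,0x8a,0x29,0x1b,0x83,0xd2}
#1 dst[0x0e+3] := {0x03,0xb1,0x8a}
#2 dst[0x05+8] := {0x93,0x04,0xcc,0x03,0xb1,0x8a,0x29,0x1b}
#3 dst[0x0a+6] := {0xcc,0x03,0xb1,0x8a,0x29,0x1b}
#4 dst[0x16+4] := {0x04,0xcc,0x03,0xb1}
#5 dst[0x11+8] := {0xb1,0x8a,0x29,0x1b,0x93,0x04,0xcc,0x03}
query mem[0x0d]=0x8a, mem[0x17]=0xcc, mem[0x0c]=0xb1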